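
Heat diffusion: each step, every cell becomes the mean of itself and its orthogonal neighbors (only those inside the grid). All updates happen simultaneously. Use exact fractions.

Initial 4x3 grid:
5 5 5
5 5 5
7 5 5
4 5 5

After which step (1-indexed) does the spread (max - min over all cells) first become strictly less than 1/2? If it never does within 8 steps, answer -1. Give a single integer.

Step 1: max=11/2, min=19/4, spread=3/4
Step 2: max=1289/240, min=59/12, spread=109/240
  -> spread < 1/2 first at step 2
Step 3: max=4181/800, min=5, spread=181/800
Step 4: max=1122383/216000, min=217831/43200, spread=923/6000
Step 5: max=1237423/240000, min=546181/108000, spread=213187/2160000
Step 6: max=1000532807/194400000, min=54818099/10800000, spread=552281/7776000
Step 7: max=143691837947/27993600000, min=988136713/194400000, spread=56006051/1119744000
Step 8: max=3588182518367/699840000000, min=29692574171/5832000000, spread=25073617847/699840000000

Answer: 2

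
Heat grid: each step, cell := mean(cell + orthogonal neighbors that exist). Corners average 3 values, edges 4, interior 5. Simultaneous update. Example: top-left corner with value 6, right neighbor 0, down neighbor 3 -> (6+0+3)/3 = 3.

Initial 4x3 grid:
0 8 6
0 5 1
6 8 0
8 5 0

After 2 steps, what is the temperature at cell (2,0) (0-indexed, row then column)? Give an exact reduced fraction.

Answer: 1163/240

Derivation:
Step 1: cell (2,0) = 11/2
Step 2: cell (2,0) = 1163/240
Full grid after step 2:
  61/18 1009/240 17/4
  919/240 197/50 293/80
  1163/240 111/25 703/240
  205/36 361/80 55/18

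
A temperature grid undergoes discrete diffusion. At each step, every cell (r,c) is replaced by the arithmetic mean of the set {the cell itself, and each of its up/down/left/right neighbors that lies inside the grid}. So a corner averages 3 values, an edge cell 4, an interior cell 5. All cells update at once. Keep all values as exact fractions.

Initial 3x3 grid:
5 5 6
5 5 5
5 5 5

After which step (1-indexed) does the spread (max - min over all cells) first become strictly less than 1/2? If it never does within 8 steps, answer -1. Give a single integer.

Step 1: max=16/3, min=5, spread=1/3
  -> spread < 1/2 first at step 1
Step 2: max=95/18, min=5, spread=5/18
Step 3: max=1121/216, min=5, spread=41/216
Step 4: max=66931/12960, min=1811/360, spread=347/2592
Step 5: max=3994937/777600, min=18157/3600, spread=2921/31104
Step 6: max=239108539/46656000, min=2185483/432000, spread=24611/373248
Step 7: max=14315522033/2799360000, min=49256741/9720000, spread=207329/4478976
Step 8: max=857837952451/167961600000, min=2630801599/518400000, spread=1746635/53747712

Answer: 1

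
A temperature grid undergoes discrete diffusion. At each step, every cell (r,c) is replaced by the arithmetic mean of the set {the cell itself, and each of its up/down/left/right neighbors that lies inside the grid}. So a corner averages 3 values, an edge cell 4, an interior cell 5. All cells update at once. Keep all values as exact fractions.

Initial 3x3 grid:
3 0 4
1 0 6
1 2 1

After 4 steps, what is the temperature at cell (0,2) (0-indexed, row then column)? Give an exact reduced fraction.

Step 1: cell (0,2) = 10/3
Step 2: cell (0,2) = 47/18
Step 3: cell (0,2) = 2659/1080
Step 4: cell (0,2) = 145583/64800
Full grid after step 4:
  27227/16200 1727797/864000 145583/64800
  1403047/864000 75171/40000 1938797/864000
  200791/129600 399293/216000 90847/43200

Answer: 145583/64800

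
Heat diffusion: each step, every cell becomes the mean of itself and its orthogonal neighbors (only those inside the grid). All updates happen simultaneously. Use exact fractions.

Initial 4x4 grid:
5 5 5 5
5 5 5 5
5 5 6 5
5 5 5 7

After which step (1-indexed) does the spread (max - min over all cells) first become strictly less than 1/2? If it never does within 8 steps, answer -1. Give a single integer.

Answer: 4

Derivation:
Step 1: max=23/4, min=5, spread=3/4
Step 2: max=103/18, min=5, spread=13/18
Step 3: max=5951/1080, min=5, spread=551/1080
Step 4: max=177143/32400, min=3013/600, spread=14441/32400
  -> spread < 1/2 first at step 4
Step 5: max=5240537/972000, min=90469/18000, spread=355211/972000
Step 6: max=156157571/29160000, min=544997/108000, spread=9008381/29160000
Step 7: max=4651559951/874800000, min=32779/6480, spread=226394951/874800000
Step 8: max=138894166943/26244000000, min=2466306343/486000000, spread=5713624421/26244000000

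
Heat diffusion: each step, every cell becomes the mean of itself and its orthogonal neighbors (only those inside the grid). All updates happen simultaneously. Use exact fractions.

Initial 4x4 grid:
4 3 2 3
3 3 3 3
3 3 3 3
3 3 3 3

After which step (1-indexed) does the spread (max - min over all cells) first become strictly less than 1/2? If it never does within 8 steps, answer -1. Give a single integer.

Answer: 2

Derivation:
Step 1: max=10/3, min=8/3, spread=2/3
Step 2: max=115/36, min=673/240, spread=281/720
  -> spread < 1/2 first at step 2
Step 3: max=337/108, min=6103/2160, spread=637/2160
Step 4: max=49847/16200, min=185893/64800, spread=2699/12960
Step 5: max=1483559/486000, min=5619919/1944000, spread=314317/1944000
Step 6: max=118091287/38880000, min=169818301/58320000, spread=14637259/116640000
Step 7: max=17647891343/5832000000, min=5119242703/1749600000, spread=1751246999/17496000000
Step 8: max=176038812857/58320000000, min=154190222293/52488000000, spread=42447092783/524880000000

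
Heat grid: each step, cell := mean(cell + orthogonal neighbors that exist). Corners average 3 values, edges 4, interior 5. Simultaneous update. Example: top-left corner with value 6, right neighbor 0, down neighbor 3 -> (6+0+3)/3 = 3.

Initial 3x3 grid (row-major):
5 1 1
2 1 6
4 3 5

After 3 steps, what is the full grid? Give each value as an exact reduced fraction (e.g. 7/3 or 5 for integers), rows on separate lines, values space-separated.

After step 1:
  8/3 2 8/3
  3 13/5 13/4
  3 13/4 14/3
After step 2:
  23/9 149/60 95/36
  169/60 141/50 791/240
  37/12 811/240 67/18
After step 3:
  707/270 1181/450 6061/2160
  2537/900 2959/1000 44917/14400
  2227/720 46817/14400 3743/1080

Answer: 707/270 1181/450 6061/2160
2537/900 2959/1000 44917/14400
2227/720 46817/14400 3743/1080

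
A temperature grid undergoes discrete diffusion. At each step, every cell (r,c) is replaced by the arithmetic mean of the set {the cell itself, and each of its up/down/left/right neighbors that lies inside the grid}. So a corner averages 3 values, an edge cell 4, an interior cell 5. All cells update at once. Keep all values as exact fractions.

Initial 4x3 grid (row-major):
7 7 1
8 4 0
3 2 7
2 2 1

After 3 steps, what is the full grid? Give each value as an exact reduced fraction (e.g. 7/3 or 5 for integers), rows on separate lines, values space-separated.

After step 1:
  22/3 19/4 8/3
  11/2 21/5 3
  15/4 18/5 5/2
  7/3 7/4 10/3
After step 2:
  211/36 379/80 125/36
  1247/240 421/100 371/120
  911/240 79/25 373/120
  47/18 661/240 91/36
After step 3:
  2843/540 21937/4800 8137/2160
  34313/7200 4079/1000 6247/1800
  26573/7200 10217/3000 10699/3600
  1649/540 39791/14400 6041/2160

Answer: 2843/540 21937/4800 8137/2160
34313/7200 4079/1000 6247/1800
26573/7200 10217/3000 10699/3600
1649/540 39791/14400 6041/2160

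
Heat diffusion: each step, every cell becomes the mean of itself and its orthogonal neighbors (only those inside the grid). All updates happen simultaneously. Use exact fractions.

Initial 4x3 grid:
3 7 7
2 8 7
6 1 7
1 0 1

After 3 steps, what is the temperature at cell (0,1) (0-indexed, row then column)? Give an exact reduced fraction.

Answer: 27511/4800

Derivation:
Step 1: cell (0,1) = 25/4
Step 2: cell (0,1) = 89/16
Step 3: cell (0,1) = 27511/4800
Full grid after step 3:
  39/8 27511/4800 437/72
  10853/2400 9719/2000 4551/800
  22949/7200 7789/2000 29149/7200
  1421/540 12241/4800 863/270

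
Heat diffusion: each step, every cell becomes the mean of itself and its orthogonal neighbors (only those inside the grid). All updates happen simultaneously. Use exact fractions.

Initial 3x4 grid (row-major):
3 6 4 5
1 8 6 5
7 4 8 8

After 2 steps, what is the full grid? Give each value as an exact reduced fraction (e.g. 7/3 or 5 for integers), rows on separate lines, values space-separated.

Answer: 40/9 113/24 641/120 191/36
205/48 559/100 579/100 179/30
31/6 89/16 529/80 13/2

Derivation:
After step 1:
  10/3 21/4 21/4 14/3
  19/4 5 31/5 6
  4 27/4 13/2 7
After step 2:
  40/9 113/24 641/120 191/36
  205/48 559/100 579/100 179/30
  31/6 89/16 529/80 13/2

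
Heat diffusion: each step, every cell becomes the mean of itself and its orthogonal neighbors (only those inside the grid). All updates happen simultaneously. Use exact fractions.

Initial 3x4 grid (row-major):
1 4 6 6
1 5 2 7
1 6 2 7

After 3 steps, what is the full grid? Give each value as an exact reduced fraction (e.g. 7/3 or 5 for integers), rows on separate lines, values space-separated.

After step 1:
  2 4 9/2 19/3
  2 18/5 22/5 11/2
  8/3 7/2 17/4 16/3
After step 2:
  8/3 141/40 577/120 49/9
  77/30 7/2 89/20 647/120
  49/18 841/240 1049/240 181/36
After step 3:
  1051/360 29/8 3281/720 704/135
  1031/360 4211/1200 1081/240 7313/1440
  6331/2160 1015/288 6247/1440 10649/2160

Answer: 1051/360 29/8 3281/720 704/135
1031/360 4211/1200 1081/240 7313/1440
6331/2160 1015/288 6247/1440 10649/2160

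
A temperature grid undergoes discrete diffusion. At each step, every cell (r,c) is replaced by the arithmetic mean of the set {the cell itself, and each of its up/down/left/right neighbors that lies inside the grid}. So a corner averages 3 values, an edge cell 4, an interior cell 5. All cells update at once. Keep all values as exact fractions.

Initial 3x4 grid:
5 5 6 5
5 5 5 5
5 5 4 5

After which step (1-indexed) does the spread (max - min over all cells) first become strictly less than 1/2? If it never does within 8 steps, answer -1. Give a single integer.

Step 1: max=16/3, min=14/3, spread=2/3
Step 2: max=125/24, min=115/24, spread=5/12
  -> spread < 1/2 first at step 2
Step 3: max=1109/216, min=1051/216, spread=29/108
Step 4: max=275/54, min=265/54, spread=5/27
Step 5: max=13127/2592, min=12793/2592, spread=167/1296
Step 6: max=39233/7776, min=38527/7776, spread=353/3888
Step 7: max=939115/186624, min=927125/186624, spread=5995/93312
Step 8: max=5624279/1119744, min=5573161/1119744, spread=25559/559872

Answer: 2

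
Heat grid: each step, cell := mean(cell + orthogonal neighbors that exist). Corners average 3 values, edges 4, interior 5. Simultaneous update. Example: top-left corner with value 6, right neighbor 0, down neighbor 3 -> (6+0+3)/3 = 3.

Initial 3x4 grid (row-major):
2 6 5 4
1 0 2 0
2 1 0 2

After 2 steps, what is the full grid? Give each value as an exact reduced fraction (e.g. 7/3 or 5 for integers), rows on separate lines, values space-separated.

Answer: 5/2 25/8 119/40 37/12
91/48 173/100 109/50 53/30
10/9 4/3 61/60 47/36

Derivation:
After step 1:
  3 13/4 17/4 3
  5/4 2 7/5 2
  4/3 3/4 5/4 2/3
After step 2:
  5/2 25/8 119/40 37/12
  91/48 173/100 109/50 53/30
  10/9 4/3 61/60 47/36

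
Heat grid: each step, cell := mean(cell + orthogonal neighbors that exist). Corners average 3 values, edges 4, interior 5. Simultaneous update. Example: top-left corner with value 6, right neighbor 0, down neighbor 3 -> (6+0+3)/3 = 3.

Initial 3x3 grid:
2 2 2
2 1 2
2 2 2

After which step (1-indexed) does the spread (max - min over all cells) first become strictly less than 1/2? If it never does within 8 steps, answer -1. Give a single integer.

Answer: 1

Derivation:
Step 1: max=2, min=7/4, spread=1/4
  -> spread < 1/2 first at step 1
Step 2: max=151/80, min=44/25, spread=51/400
Step 3: max=673/360, min=8777/4800, spread=589/14400
Step 4: max=534919/288000, min=55057/30000, spread=31859/1440000
Step 5: max=3335279/1800000, min=31868393/17280000, spread=751427/86400000
Step 6: max=1918536871/1036800000, min=199365313/108000000, spread=23149331/5184000000
Step 7: max=11985068111/6480000000, min=114933345737/62208000000, spread=616540643/311040000000
Step 8: max=6901027991239/3732480000000, min=718487546017/388800000000, spread=17737747379/18662400000000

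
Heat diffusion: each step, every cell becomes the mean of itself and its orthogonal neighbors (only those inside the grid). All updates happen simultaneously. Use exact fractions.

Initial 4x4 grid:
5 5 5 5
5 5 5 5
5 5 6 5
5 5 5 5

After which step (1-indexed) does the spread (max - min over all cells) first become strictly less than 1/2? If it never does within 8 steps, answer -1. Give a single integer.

Answer: 1

Derivation:
Step 1: max=21/4, min=5, spread=1/4
  -> spread < 1/2 first at step 1
Step 2: max=261/50, min=5, spread=11/50
Step 3: max=12367/2400, min=5, spread=367/2400
Step 4: max=55571/10800, min=3013/600, spread=1337/10800
Step 5: max=1661669/324000, min=90469/18000, spread=33227/324000
Step 6: max=49814327/9720000, min=544049/108000, spread=849917/9720000
Step 7: max=1491714347/291600000, min=8168533/1620000, spread=21378407/291600000
Step 8: max=44706462371/8748000000, min=2453688343/486000000, spread=540072197/8748000000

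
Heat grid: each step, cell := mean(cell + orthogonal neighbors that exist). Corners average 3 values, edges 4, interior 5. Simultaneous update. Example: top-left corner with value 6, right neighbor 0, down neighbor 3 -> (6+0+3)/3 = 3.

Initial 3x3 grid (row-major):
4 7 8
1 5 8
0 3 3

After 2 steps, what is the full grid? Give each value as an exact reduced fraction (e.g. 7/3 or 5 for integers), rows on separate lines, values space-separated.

Answer: 25/6 337/60 59/9
379/120 441/100 347/60
79/36 271/80 161/36

Derivation:
After step 1:
  4 6 23/3
  5/2 24/5 6
  4/3 11/4 14/3
After step 2:
  25/6 337/60 59/9
  379/120 441/100 347/60
  79/36 271/80 161/36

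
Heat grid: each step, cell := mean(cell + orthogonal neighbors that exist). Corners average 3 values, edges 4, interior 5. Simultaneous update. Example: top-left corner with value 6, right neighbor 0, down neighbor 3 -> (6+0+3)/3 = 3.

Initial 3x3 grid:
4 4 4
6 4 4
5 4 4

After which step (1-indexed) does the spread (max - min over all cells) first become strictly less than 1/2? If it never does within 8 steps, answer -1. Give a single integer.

Step 1: max=5, min=4, spread=1
Step 2: max=1129/240, min=4, spread=169/240
Step 3: max=827/180, min=4939/1200, spread=1723/3600
  -> spread < 1/2 first at step 3
Step 4: max=16183/3600, min=22487/5400, spread=143/432
Step 5: max=2886103/648000, min=50657/12000, spread=1205/5184
Step 6: max=171607741/38880000, min=82631683/19440000, spread=10151/62208
Step 7: max=1138258903/259200000, min=4988544751/1166400000, spread=85517/746496
Step 8: max=612116072069/139968000000, min=100143222949/23328000000, spread=720431/8957952

Answer: 3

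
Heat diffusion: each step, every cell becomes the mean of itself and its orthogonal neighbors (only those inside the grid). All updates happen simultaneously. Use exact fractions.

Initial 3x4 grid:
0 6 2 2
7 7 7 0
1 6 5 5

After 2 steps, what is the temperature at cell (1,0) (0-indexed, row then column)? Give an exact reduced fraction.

Answer: 387/80

Derivation:
Step 1: cell (1,0) = 15/4
Step 2: cell (1,0) = 387/80
Full grid after step 2:
  71/18 71/15 203/60 109/36
  387/80 461/100 243/50 371/120
  79/18 653/120 541/120 151/36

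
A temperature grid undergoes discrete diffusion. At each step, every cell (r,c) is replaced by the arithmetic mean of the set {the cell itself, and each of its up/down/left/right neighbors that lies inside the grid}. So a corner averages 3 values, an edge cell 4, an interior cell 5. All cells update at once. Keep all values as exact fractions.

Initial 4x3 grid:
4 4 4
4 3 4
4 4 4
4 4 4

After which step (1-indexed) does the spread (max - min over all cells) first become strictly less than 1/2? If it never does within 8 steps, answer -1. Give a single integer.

Step 1: max=4, min=15/4, spread=1/4
  -> spread < 1/2 first at step 1
Step 2: max=4, min=377/100, spread=23/100
Step 3: max=1587/400, min=18389/4800, spread=131/960
Step 4: max=28409/7200, min=166249/43200, spread=841/8640
Step 5: max=5666627/1440000, min=66577949/17280000, spread=56863/691200
Step 6: max=50850457/12960000, min=600545659/155520000, spread=386393/6220800
Step 7: max=20315641187/5184000000, min=240438276869/62208000000, spread=26795339/497664000
Step 8: max=1217073850333/311040000000, min=14446104285871/3732480000000, spread=254051069/5971968000

Answer: 1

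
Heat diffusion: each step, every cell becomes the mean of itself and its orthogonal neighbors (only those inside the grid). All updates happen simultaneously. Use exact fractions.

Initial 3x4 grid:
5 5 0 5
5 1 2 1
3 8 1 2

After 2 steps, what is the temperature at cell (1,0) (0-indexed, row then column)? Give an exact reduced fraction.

Answer: 541/120

Derivation:
Step 1: cell (1,0) = 7/2
Step 2: cell (1,0) = 541/120
Full grid after step 2:
  15/4 299/80 35/16 5/2
  541/120 147/50 279/100 41/24
  145/36 481/120 53/24 85/36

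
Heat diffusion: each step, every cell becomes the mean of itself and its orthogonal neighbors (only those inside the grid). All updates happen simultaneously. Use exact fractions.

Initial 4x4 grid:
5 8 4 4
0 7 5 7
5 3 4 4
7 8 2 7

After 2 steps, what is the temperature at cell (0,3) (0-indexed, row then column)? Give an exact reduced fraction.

Answer: 61/12

Derivation:
Step 1: cell (0,3) = 5
Step 2: cell (0,3) = 61/12
Full grid after step 2:
  175/36 1211/240 433/80 61/12
  127/30 513/100 477/100 209/40
  301/60 447/100 503/100 553/120
  185/36 1339/240 1091/240 181/36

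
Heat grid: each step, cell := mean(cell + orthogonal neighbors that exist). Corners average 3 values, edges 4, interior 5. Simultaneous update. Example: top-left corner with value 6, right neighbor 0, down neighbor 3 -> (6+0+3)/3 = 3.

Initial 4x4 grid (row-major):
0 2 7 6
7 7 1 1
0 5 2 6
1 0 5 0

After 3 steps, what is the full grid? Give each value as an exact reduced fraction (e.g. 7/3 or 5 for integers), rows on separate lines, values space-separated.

Answer: 871/240 4523/1200 14249/3600 8371/2160
7901/2400 7323/2000 21517/6000 26503/7200
4147/1440 3427/1200 787/240 21967/7200
4673/2160 937/360 4633/1800 6373/2160

Derivation:
After step 1:
  3 4 4 14/3
  7/2 22/5 18/5 7/2
  13/4 14/5 19/5 9/4
  1/3 11/4 7/4 11/3
After step 2:
  7/2 77/20 61/15 73/18
  283/80 183/50 193/50 841/240
  593/240 17/5 71/25 793/240
  19/9 229/120 359/120 23/9
After step 3:
  871/240 4523/1200 14249/3600 8371/2160
  7901/2400 7323/2000 21517/6000 26503/7200
  4147/1440 3427/1200 787/240 21967/7200
  4673/2160 937/360 4633/1800 6373/2160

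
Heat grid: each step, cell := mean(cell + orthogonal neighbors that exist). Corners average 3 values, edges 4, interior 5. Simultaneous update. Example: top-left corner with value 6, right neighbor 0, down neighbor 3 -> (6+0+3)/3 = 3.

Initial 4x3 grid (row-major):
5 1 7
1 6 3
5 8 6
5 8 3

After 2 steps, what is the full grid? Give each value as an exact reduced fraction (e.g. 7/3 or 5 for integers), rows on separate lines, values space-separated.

Answer: 34/9 291/80 167/36
227/60 249/50 539/120
27/5 523/100 683/120
67/12 91/15 50/9

Derivation:
After step 1:
  7/3 19/4 11/3
  17/4 19/5 11/2
  19/4 33/5 5
  6 6 17/3
After step 2:
  34/9 291/80 167/36
  227/60 249/50 539/120
  27/5 523/100 683/120
  67/12 91/15 50/9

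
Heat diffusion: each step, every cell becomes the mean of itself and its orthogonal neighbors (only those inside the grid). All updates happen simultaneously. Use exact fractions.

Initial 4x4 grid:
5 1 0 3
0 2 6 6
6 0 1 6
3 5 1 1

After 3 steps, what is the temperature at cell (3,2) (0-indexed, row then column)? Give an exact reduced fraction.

Answer: 19621/7200

Derivation:
Step 1: cell (3,2) = 2
Step 2: cell (3,2) = 583/240
Step 3: cell (3,2) = 19621/7200
Full grid after step 3:
  409/180 1453/600 1703/600 475/144
  1583/600 621/250 5909/2000 2779/800
  4951/1800 16729/6000 1069/375 23011/7200
  6643/2160 19429/7200 19621/7200 1567/540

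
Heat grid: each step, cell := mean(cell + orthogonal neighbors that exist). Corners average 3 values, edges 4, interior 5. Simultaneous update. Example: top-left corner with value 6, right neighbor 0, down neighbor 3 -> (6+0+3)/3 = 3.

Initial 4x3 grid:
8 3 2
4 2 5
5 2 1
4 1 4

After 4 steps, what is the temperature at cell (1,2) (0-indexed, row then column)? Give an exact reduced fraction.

Step 1: cell (1,2) = 5/2
Step 2: cell (1,2) = 361/120
Step 3: cell (1,2) = 10717/3600
Step 4: cell (1,2) = 84511/27000
Full grid after step 4:
  168911/43200 3166157/864000 432733/129600
  134723/36000 1220203/360000 84511/27000
  362419/108000 1115503/360000 2101/750
  408553/129600 2473457/864000 39017/14400

Answer: 84511/27000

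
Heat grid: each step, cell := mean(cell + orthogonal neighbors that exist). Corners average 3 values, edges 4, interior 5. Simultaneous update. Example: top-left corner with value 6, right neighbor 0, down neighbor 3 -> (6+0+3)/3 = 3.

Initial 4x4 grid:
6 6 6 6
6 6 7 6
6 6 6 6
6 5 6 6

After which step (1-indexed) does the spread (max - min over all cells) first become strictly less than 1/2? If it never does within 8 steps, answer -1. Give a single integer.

Answer: 2

Derivation:
Step 1: max=25/4, min=17/3, spread=7/12
Step 2: max=311/50, min=689/120, spread=287/600
  -> spread < 1/2 first at step 2
Step 3: max=14767/2400, min=6269/1080, spread=7523/21600
Step 4: max=66371/10800, min=190061/32400, spread=2263/8100
Step 5: max=79313/12960, min=5718683/972000, spread=7181/30375
Step 6: max=11881093/1944000, min=172410863/29160000, spread=1451383/7290000
Step 7: max=1777316567/291600000, min=5185454129/874800000, spread=36623893/218700000
Step 8: max=53228882681/8748000000, min=155991853631/26244000000, spread=923698603/6561000000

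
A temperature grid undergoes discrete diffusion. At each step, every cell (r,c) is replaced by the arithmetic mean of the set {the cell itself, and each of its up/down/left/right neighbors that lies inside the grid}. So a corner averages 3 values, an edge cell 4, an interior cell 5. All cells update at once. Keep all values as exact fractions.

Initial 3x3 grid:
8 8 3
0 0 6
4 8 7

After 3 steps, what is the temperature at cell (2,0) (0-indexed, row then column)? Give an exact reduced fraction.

Answer: 1051/240

Derivation:
Step 1: cell (2,0) = 4
Step 2: cell (2,0) = 47/12
Step 3: cell (2,0) = 1051/240
Full grid after step 3:
  9779/2160 22061/4800 10879/2160
  14977/3600 4741/1000 1097/225
  1051/240 22061/4800 3733/720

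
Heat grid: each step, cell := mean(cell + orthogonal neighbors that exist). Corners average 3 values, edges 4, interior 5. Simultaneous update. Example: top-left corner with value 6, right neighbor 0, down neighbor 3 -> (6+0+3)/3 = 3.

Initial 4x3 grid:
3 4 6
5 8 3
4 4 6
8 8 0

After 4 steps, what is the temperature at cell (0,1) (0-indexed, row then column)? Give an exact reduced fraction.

Answer: 4152839/864000

Derivation:
Step 1: cell (0,1) = 21/4
Step 2: cell (0,1) = 1103/240
Step 3: cell (0,1) = 71341/14400
Step 4: cell (0,1) = 4152839/864000
Full grid after step 4:
  213227/43200 4152839/864000 634231/129600
  119539/24000 1814191/360000 64811/13500
  1152271/216000 903983/180000 268099/54000
  345493/64800 1132511/216000 158609/32400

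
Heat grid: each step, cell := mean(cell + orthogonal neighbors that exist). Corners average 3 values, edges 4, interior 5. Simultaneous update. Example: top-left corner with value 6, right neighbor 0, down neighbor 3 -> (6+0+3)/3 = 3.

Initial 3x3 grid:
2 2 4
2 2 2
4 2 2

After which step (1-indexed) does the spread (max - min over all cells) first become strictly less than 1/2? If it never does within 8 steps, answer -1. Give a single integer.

Answer: 2

Derivation:
Step 1: max=8/3, min=2, spread=2/3
Step 2: max=23/9, min=55/24, spread=19/72
  -> spread < 1/2 first at step 2
Step 3: max=3449/1440, min=83/36, spread=43/480
Step 4: max=15487/6480, min=202903/86400, spread=10771/259200
Step 5: max=12289241/5184000, min=305083/129600, spread=85921/5184000
Step 6: max=55236703/23328000, min=734163127/311040000, spread=6978739/933120000
Step 7: max=44139600569/18662400000, min=4591255007/1944000000, spread=317762509/93312000000
Step 8: max=275793062929/116640000000, min=2645868105943/1119744000000, spread=8726490877/5598720000000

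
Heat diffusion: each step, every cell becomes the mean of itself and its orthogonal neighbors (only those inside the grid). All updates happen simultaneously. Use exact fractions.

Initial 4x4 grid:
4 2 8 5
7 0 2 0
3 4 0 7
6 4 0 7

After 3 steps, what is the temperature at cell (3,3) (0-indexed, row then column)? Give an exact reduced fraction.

Answer: 7621/2160

Derivation:
Step 1: cell (3,3) = 14/3
Step 2: cell (3,3) = 131/36
Step 3: cell (3,3) = 7621/2160
Full grid after step 3:
  1657/432 25037/7200 25901/7200 1567/432
  12901/3600 20279/6000 18449/6000 6299/1800
  13729/3600 18797/6000 19063/6000 5917/1800
  8087/2160 25403/7200 23083/7200 7621/2160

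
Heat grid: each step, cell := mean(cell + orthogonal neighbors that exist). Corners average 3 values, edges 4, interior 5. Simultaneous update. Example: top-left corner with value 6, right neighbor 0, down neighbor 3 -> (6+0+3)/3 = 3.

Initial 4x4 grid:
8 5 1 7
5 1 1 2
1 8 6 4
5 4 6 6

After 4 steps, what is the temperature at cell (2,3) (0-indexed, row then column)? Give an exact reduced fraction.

Step 1: cell (2,3) = 9/2
Step 2: cell (2,3) = 55/12
Step 3: cell (2,3) = 7793/1800
Step 4: cell (2,3) = 238061/54000
Full grid after step 4:
  30053/7200 291203/72000 781721/216000 232247/64800
  155449/36000 240277/60000 708701/180000 202949/54000
  465787/108000 799343/180000 774221/180000 238061/54000
  59257/12960 988649/216000 1038329/216000 306887/64800

Answer: 238061/54000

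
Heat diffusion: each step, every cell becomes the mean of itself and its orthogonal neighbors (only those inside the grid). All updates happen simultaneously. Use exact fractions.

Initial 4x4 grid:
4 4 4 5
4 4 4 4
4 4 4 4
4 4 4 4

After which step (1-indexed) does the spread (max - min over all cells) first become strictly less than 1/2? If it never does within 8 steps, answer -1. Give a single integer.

Step 1: max=13/3, min=4, spread=1/3
  -> spread < 1/2 first at step 1
Step 2: max=77/18, min=4, spread=5/18
Step 3: max=905/216, min=4, spread=41/216
Step 4: max=26963/6480, min=4, spread=1043/6480
Step 5: max=803153/194400, min=4, spread=25553/194400
Step 6: max=23999459/5832000, min=72079/18000, spread=645863/5832000
Step 7: max=717481691/174960000, min=480971/120000, spread=16225973/174960000
Step 8: max=21472677983/5248800000, min=216701/54000, spread=409340783/5248800000

Answer: 1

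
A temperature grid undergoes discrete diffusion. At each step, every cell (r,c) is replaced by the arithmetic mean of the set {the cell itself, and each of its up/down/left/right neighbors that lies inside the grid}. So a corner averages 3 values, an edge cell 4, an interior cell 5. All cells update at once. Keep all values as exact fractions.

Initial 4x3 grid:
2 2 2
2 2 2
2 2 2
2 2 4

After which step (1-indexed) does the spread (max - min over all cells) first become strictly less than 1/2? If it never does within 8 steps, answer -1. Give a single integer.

Answer: 3

Derivation:
Step 1: max=8/3, min=2, spread=2/3
Step 2: max=23/9, min=2, spread=5/9
Step 3: max=257/108, min=2, spread=41/108
  -> spread < 1/2 first at step 3
Step 4: max=30137/12960, min=2, spread=4217/12960
Step 5: max=1764349/777600, min=7279/3600, spread=38417/155520
Step 6: max=104512211/46656000, min=146597/72000, spread=1903471/9331200
Step 7: max=6199709089/2799360000, min=4435759/2160000, spread=18038617/111974400
Step 8: max=369191382851/167961600000, min=401726759/194400000, spread=883978523/6718464000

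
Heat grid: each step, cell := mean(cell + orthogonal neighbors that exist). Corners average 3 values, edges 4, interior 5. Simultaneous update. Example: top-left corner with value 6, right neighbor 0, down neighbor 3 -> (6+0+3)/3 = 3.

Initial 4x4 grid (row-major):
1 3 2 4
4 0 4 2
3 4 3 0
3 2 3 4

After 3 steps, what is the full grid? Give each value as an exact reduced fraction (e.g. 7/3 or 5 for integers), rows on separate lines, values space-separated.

After step 1:
  8/3 3/2 13/4 8/3
  2 3 11/5 5/2
  7/2 12/5 14/5 9/4
  8/3 3 3 7/3
After step 2:
  37/18 125/48 577/240 101/36
  67/24 111/50 11/4 577/240
  317/120 147/50 253/100 593/240
  55/18 83/30 167/60 91/36
After step 3:
  1073/432 16711/7200 3803/1440 2741/1080
  4369/1800 15967/6000 1477/600 751/288
  5143/1800 7859/3000 16169/6000 17879/7200
  3047/1080 10391/3600 9547/3600 5603/2160

Answer: 1073/432 16711/7200 3803/1440 2741/1080
4369/1800 15967/6000 1477/600 751/288
5143/1800 7859/3000 16169/6000 17879/7200
3047/1080 10391/3600 9547/3600 5603/2160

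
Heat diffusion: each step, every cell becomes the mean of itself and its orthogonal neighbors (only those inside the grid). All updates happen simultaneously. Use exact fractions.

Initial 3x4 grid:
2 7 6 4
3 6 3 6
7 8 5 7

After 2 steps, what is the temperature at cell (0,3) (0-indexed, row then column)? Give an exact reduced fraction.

Answer: 46/9

Derivation:
Step 1: cell (0,3) = 16/3
Step 2: cell (0,3) = 46/9
Full grid after step 2:
  55/12 393/80 1247/240 46/9
  199/40 537/100 527/100 323/60
  17/3 473/80 469/80 67/12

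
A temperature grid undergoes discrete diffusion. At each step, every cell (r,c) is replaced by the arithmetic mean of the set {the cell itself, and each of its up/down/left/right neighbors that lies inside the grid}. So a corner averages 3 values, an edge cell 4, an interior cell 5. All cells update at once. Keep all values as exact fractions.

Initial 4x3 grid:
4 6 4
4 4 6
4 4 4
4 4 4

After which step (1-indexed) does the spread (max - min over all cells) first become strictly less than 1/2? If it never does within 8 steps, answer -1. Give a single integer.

Step 1: max=16/3, min=4, spread=4/3
Step 2: max=193/40, min=4, spread=33/40
Step 3: max=5179/1080, min=4, spread=859/1080
Step 4: max=300803/64800, min=3679/900, spread=7183/12960
Step 5: max=17891077/3888000, min=222211/54000, spread=378377/777600
  -> spread < 1/2 first at step 5
Step 6: max=1058781623/233280000, min=2249789/540000, spread=3474911/9331200
Step 7: max=63070000357/13996800000, min=203853989/48600000, spread=174402061/559872000
Step 8: max=3756516566063/839808000000, min=24639816727/5832000000, spread=1667063659/6718464000

Answer: 5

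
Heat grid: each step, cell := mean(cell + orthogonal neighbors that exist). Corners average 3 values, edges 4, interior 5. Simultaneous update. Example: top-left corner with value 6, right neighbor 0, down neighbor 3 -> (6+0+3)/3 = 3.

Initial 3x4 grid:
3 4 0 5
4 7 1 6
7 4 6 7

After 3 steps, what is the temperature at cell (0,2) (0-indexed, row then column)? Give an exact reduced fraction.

Answer: 649/180

Derivation:
Step 1: cell (0,2) = 5/2
Step 2: cell (0,2) = 41/12
Step 3: cell (0,2) = 649/180
Full grid after step 3:
  1733/432 1397/360 649/180 1691/432
  13381/2880 1021/240 349/80 4193/960
  709/144 401/80 3461/720 2173/432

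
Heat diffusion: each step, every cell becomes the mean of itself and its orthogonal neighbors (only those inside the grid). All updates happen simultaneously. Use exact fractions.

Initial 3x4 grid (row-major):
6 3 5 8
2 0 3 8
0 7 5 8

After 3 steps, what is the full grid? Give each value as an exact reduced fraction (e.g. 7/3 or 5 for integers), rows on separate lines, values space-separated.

Answer: 1397/432 26617/7200 11789/2400 259/45
10601/3600 5509/1500 9647/2000 28553/4800
445/144 8689/2400 4013/800 709/120

Derivation:
After step 1:
  11/3 7/2 19/4 7
  2 3 21/5 27/4
  3 3 23/4 7
After step 2:
  55/18 179/48 389/80 37/6
  35/12 157/50 489/100 499/80
  8/3 59/16 399/80 13/2
After step 3:
  1397/432 26617/7200 11789/2400 259/45
  10601/3600 5509/1500 9647/2000 28553/4800
  445/144 8689/2400 4013/800 709/120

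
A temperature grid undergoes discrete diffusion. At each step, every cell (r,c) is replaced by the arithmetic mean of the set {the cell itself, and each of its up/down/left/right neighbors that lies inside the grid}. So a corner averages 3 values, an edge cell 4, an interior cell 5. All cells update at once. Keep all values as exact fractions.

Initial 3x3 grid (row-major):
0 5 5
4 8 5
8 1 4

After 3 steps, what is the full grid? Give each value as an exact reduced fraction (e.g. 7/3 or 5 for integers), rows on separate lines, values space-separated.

After step 1:
  3 9/2 5
  5 23/5 11/2
  13/3 21/4 10/3
After step 2:
  25/6 171/40 5
  127/30 497/100 553/120
  175/36 1051/240 169/36
After step 3:
  169/40 11047/2400 833/180
  2051/450 26959/6000 34691/7200
  9701/2160 68057/14400 9851/2160

Answer: 169/40 11047/2400 833/180
2051/450 26959/6000 34691/7200
9701/2160 68057/14400 9851/2160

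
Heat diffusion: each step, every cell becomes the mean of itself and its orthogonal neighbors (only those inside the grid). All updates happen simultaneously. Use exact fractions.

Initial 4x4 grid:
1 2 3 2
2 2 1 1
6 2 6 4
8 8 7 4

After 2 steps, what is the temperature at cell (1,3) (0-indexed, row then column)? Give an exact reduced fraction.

Step 1: cell (1,3) = 2
Step 2: cell (1,3) = 207/80
Full grid after step 2:
  77/36 28/15 43/20 2
  643/240 279/100 62/25 207/80
  1163/240 427/100 107/25 59/16
  217/36 739/120 43/8 5

Answer: 207/80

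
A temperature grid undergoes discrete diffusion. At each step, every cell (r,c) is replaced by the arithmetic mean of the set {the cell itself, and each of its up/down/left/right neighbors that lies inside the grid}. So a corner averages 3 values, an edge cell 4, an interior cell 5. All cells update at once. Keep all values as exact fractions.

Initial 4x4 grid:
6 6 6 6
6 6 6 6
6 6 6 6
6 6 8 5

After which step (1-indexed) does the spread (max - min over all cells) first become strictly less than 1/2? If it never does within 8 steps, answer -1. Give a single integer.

Step 1: max=13/2, min=23/4, spread=3/4
Step 2: max=1529/240, min=95/16, spread=13/30
  -> spread < 1/2 first at step 2
Step 3: max=4981/800, min=287/48, spread=593/2400
Step 4: max=1338167/216000, min=6, spread=42167/216000
Step 5: max=1477099/240000, min=1298867/216000, spread=305221/2160000
Step 6: max=1194569729/194400000, min=812987/135000, spread=23868449/194400000
Step 7: max=5361298927/874800000, min=65129057/10800000, spread=8584531/87480000
Step 8: max=1071049888517/174960000000, min=293475541/48600000, spread=14537940917/174960000000

Answer: 2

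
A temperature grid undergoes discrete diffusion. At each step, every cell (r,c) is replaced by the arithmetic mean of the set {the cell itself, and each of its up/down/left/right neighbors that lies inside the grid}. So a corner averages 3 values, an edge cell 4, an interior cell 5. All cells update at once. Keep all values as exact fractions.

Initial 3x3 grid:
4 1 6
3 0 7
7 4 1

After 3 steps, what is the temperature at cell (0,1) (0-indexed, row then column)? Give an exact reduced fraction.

Answer: 9383/2880

Derivation:
Step 1: cell (0,1) = 11/4
Step 2: cell (0,1) = 157/48
Step 3: cell (0,1) = 9383/2880
Full grid after step 3:
  1397/432 9383/2880 1541/432
  4789/1440 1387/400 5069/1440
  781/216 2527/720 263/72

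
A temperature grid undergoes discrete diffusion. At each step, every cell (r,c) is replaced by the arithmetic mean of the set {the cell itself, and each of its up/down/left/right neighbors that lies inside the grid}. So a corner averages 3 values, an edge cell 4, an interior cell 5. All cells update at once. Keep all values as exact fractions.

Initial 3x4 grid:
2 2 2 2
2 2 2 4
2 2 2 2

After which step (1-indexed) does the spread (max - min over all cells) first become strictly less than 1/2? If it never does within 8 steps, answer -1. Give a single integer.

Answer: 3

Derivation:
Step 1: max=8/3, min=2, spread=2/3
Step 2: max=307/120, min=2, spread=67/120
Step 3: max=2597/1080, min=2, spread=437/1080
  -> spread < 1/2 first at step 3
Step 4: max=1021531/432000, min=1009/500, spread=29951/86400
Step 5: max=8991821/3888000, min=6908/3375, spread=206761/777600
Step 6: max=3566595571/1555200000, min=5565671/2700000, spread=14430763/62208000
Step 7: max=211731741689/93312000000, min=449652727/216000000, spread=139854109/746496000
Step 8: max=12619911890251/5598720000000, min=40731228977/19440000000, spread=7114543559/44789760000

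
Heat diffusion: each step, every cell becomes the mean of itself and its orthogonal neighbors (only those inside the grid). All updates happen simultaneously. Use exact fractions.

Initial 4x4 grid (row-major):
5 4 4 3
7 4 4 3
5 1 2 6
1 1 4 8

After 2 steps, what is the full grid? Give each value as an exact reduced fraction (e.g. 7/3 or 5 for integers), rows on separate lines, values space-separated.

Answer: 89/18 13/3 221/60 133/36
217/48 39/10 371/100 929/240
821/240 61/20 179/50 363/80
91/36 313/120 149/40 29/6

Derivation:
After step 1:
  16/3 17/4 15/4 10/3
  21/4 4 17/5 4
  7/2 13/5 17/5 19/4
  7/3 7/4 15/4 6
After step 2:
  89/18 13/3 221/60 133/36
  217/48 39/10 371/100 929/240
  821/240 61/20 179/50 363/80
  91/36 313/120 149/40 29/6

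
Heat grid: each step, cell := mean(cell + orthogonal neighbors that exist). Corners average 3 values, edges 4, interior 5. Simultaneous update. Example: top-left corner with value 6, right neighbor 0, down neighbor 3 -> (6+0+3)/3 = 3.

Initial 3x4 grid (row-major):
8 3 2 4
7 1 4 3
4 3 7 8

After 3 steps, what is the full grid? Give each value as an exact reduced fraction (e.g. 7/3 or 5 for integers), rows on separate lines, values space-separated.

Answer: 1099/240 1927/480 1817/480 1349/360
647/144 637/150 323/80 4193/960
9841/2160 6251/1440 2227/480 431/90

Derivation:
After step 1:
  6 7/2 13/4 3
  5 18/5 17/5 19/4
  14/3 15/4 11/2 6
After step 2:
  29/6 327/80 263/80 11/3
  289/60 77/20 41/10 343/80
  161/36 1051/240 373/80 65/12
After step 3:
  1099/240 1927/480 1817/480 1349/360
  647/144 637/150 323/80 4193/960
  9841/2160 6251/1440 2227/480 431/90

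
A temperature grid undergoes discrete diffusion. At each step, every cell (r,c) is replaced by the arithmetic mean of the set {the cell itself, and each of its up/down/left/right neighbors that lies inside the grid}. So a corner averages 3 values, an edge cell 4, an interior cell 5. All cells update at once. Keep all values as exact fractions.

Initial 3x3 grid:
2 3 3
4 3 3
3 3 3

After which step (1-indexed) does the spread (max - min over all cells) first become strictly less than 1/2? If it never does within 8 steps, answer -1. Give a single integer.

Step 1: max=10/3, min=11/4, spread=7/12
Step 2: max=47/15, min=35/12, spread=13/60
  -> spread < 1/2 first at step 2
Step 3: max=422/135, min=14173/4800, spread=7483/43200
Step 4: max=332221/108000, min=128543/43200, spread=21727/216000
Step 5: max=2983711/972000, min=17277319/5760000, spread=10906147/155520000
Step 6: max=356120059/116640000, min=467265287/155520000, spread=36295/746496
Step 7: max=5333315837/1749600000, min=28125837589/9331200000, spread=305773/8957952
Step 8: max=1277320579381/419904000000, min=1689677694383/559872000000, spread=2575951/107495424

Answer: 2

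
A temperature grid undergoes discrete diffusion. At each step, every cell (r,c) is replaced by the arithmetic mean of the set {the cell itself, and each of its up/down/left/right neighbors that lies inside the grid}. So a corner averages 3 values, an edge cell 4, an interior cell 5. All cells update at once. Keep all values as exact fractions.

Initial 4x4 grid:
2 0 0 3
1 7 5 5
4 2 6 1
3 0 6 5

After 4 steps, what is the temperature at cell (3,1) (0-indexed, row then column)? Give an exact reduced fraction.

Answer: 181079/54000

Derivation:
Step 1: cell (3,1) = 11/4
Step 2: cell (3,1) = 197/60
Step 3: cell (3,1) = 5747/1800
Step 4: cell (3,1) = 181079/54000
Full grid after step 4:
  18551/7200 191191/72000 652189/216000 50479/16200
  24337/9000 61373/20000 5899/1800 762439/216000
  80977/27000 144557/45000 222169/60000 272141/72000
  48377/16200 181079/54000 22033/6000 85003/21600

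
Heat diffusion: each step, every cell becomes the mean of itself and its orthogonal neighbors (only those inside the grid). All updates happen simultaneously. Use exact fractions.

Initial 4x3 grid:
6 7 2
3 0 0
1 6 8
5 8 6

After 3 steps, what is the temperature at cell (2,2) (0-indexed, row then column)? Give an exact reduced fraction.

Answer: 8567/1800

Derivation:
Step 1: cell (2,2) = 5
Step 2: cell (2,2) = 583/120
Step 3: cell (2,2) = 8567/1800
Full grid after step 3:
  512/135 50671/14400 2479/720
  26543/7200 11287/3000 4403/1200
  30643/7200 558/125 8567/1800
  5213/1080 25627/4800 12071/2160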